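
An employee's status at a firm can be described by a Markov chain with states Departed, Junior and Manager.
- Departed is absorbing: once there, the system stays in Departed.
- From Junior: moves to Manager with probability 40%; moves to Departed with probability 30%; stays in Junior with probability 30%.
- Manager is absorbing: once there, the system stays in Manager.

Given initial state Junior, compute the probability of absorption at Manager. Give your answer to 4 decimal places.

0.5714

Let h(s) be the probability of absorption at Manager starting from transient state s. Then h(Manager) = 1 and h(Departed) = 0. By first-step analysis:
h(Junior) = 0.3·0 + 0.3·h(Junior) + 0.4·1
Solving: h(Junior) = 0.5714.
Starting from Junior, the probability is 0.5714.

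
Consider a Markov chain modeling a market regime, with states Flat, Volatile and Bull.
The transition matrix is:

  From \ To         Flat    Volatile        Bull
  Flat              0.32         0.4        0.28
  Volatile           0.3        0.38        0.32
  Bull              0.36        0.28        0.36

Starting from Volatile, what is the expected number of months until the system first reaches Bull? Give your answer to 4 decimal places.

3.2493

Let t(s) be the expected number of months to first reach Bull from state s, with t(Bull) = 0. Conditioning on the first month:
t(Flat) = 1 + 0.32·t(Flat) + 0.4·t(Volatile)
t(Volatile) = 1 + 0.3·t(Flat) + 0.38·t(Volatile)
Solving: t(Flat) = 3.3820, t(Volatile) = 3.2493.
Expected months from Volatile to Bull: 3.2493.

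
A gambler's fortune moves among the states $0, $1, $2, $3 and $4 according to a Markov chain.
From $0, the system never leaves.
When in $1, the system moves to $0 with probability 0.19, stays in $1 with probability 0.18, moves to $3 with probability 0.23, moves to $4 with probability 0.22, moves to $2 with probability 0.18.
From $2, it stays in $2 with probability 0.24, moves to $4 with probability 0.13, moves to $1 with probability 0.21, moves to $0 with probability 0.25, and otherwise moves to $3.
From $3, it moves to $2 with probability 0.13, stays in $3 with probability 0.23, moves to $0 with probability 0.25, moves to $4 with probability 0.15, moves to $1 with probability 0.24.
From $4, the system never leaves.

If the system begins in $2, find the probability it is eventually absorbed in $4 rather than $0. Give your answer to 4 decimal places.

0.3915

Let h(s) be the probability of absorption at $4 starting from transient state s. Then h($4) = 1 and h($0) = 0. By first-step analysis:
h($1) = 0.19·0 + 0.18·h($1) + 0.18·h($2) + 0.23·h($3) + 0.22·1
h($2) = 0.25·0 + 0.21·h($1) + 0.24·h($2) + 0.17·h($3) + 0.13·1
h($3) = 0.25·0 + 0.24·h($1) + 0.13·h($2) + 0.23·h($3) + 0.15·1
Solving: h($1) = 0.4684, h($2) = 0.3915, h($3) = 0.4069.
Starting from $2, the probability is 0.3915.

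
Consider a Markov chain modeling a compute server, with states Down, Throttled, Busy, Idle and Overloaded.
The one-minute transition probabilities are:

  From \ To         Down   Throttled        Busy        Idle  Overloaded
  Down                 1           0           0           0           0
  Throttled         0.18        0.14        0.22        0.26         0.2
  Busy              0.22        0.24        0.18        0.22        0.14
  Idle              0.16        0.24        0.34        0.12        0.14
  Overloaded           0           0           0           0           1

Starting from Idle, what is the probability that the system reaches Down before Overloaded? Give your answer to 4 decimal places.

0.5412

Let h(s) be the probability of absorption at Down starting from transient state s. Then h(Down) = 1 and h(Overloaded) = 0. By first-step analysis:
h(Throttled) = 0.18·1 + 0.14·h(Throttled) + 0.22·h(Busy) + 0.26·h(Idle) + 0.2·0
h(Busy) = 0.22·1 + 0.24·h(Throttled) + 0.18·h(Busy) + 0.22·h(Idle) + 0.14·0
h(Idle) = 0.16·1 + 0.24·h(Throttled) + 0.34·h(Busy) + 0.12·h(Idle) + 0.14·0
Solving: h(Throttled) = 0.5174, h(Busy) = 0.5649, h(Idle) = 0.5412.
Starting from Idle, the probability is 0.5412.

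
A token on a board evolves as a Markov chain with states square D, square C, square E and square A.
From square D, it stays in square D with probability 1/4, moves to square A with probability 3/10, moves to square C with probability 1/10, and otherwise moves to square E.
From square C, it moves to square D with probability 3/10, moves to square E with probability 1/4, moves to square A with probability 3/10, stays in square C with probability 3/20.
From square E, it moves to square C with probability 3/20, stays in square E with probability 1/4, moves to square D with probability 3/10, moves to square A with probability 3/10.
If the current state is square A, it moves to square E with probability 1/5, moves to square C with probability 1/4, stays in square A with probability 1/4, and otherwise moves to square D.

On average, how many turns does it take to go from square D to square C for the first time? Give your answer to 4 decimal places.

Let t(s) be the expected number of turns to first reach square C from state s, with t(square C) = 0. Conditioning on the first turn:
t(square D) = 1 + 0.25·t(square D) + 0.35·t(square E) + 0.3·t(square A)
t(square E) = 1 + 0.3·t(square D) + 0.25·t(square E) + 0.3·t(square A)
t(square A) = 1 + 0.3·t(square D) + 0.2·t(square E) + 0.25·t(square A)
Solving: t(square D) = 6.3768, t(square E) = 6.0870, t(square A) = 5.5072.
Expected turns from square D to square C: 6.3768.

6.3768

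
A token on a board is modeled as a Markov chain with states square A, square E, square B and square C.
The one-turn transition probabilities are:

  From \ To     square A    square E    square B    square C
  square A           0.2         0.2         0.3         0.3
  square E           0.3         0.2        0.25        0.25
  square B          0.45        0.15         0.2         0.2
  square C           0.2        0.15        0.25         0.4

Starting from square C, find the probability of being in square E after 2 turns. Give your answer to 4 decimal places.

Propagate the distribution vector 2 turns from square C.
After 0 turns: (0.0000, 0.0000, 0.0000, 1.0000)
After 1 turn: (0.2000, 0.1500, 0.2500, 0.4000)
After 2 turns: (0.2775, 0.1675, 0.2475, 0.3075)
P(in square E after 2 turns) = 0.1675

0.1675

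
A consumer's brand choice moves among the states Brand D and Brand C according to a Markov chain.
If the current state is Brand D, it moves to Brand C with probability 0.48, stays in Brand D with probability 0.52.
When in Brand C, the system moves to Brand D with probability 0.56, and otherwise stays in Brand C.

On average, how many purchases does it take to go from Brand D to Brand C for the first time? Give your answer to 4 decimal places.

Let t(s) be the expected number of purchases to first reach Brand C from state s, with t(Brand C) = 0. Conditioning on the first purchase:
t(Brand D) = 1 + 0.52·t(Brand D)
Solving: t(Brand D) = 2.0833.
Expected purchases from Brand D to Brand C: 2.0833.

2.0833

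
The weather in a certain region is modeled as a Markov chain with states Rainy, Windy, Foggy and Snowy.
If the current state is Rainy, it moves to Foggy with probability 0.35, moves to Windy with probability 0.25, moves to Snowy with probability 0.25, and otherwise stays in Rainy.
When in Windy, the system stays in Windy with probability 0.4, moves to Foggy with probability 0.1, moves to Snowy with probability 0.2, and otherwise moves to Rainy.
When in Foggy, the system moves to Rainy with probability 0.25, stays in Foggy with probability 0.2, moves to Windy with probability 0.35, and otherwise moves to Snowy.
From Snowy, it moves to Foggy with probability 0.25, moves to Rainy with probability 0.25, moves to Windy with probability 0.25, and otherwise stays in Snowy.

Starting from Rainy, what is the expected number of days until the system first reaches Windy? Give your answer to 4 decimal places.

Let t(s) be the expected number of days to first reach Windy from state s, with t(Windy) = 0. Conditioning on the first day:
t(Rainy) = 1 + 0.15·t(Rainy) + 0.35·t(Foggy) + 0.25·t(Snowy)
t(Foggy) = 1 + 0.25·t(Rainy) + 0.2·t(Foggy) + 0.2·t(Snowy)
t(Snowy) = 1 + 0.25·t(Rainy) + 0.25·t(Foggy) + 0.25·t(Snowy)
Solving: t(Rainy) = 3.5922, t(Foggy) = 3.2784, t(Snowy) = 3.6235.
Expected days from Rainy to Windy: 3.5922.

3.5922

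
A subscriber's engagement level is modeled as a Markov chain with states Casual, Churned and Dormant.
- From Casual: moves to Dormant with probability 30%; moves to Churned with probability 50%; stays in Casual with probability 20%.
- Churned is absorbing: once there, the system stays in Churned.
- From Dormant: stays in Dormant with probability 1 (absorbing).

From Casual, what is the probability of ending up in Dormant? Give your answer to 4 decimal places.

0.3750

Let h(s) be the probability of absorption at Dormant starting from transient state s. Then h(Dormant) = 1 and h(Churned) = 0. By first-step analysis:
h(Casual) = 0.2·h(Casual) + 0.5·0 + 0.3·1
Solving: h(Casual) = 0.3750.
Starting from Casual, the probability is 0.3750.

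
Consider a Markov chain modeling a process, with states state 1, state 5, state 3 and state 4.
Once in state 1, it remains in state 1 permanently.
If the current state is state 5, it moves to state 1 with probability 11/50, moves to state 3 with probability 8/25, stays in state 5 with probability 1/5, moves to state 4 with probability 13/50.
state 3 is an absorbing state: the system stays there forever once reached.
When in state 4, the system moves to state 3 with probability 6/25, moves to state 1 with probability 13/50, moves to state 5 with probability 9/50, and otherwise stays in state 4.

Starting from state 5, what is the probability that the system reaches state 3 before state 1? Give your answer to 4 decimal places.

Let h(s) be the probability of absorption at state 3 starting from transient state s. Then h(state 3) = 1 and h(state 1) = 0. By first-step analysis:
h(state 5) = 0.22·0 + 0.2·h(state 5) + 0.32·1 + 0.26·h(state 4)
h(state 4) = 0.26·0 + 0.18·h(state 5) + 0.24·1 + 0.32·h(state 4)
Solving: h(state 5) = 0.5632, h(state 4) = 0.5020.
Starting from state 5, the probability is 0.5632.

0.5632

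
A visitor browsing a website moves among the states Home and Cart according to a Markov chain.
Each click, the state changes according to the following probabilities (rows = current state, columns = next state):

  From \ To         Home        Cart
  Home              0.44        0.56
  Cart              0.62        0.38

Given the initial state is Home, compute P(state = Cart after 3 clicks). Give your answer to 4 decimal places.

0.4773

Propagate the distribution vector 3 clicks from Home.
After 0 clicks: (1.0000, 0.0000)
After 1 click: (0.4400, 0.5600)
After 2 clicks: (0.5408, 0.4592)
After 3 clicks: (0.5227, 0.4773)
P(in Cart after 3 clicks) = 0.4773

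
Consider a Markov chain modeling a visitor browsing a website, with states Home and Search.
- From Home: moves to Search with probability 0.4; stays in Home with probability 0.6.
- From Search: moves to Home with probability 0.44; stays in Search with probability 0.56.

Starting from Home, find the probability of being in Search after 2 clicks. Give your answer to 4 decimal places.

Sum over the intermediate state after 1 click:
P = P(Home→Home)·P(Home→Search) + P(Home→Search)·P(Search→Search)
  = 0.6×0.4 + 0.4×0.56
  = 0.2400 + 0.2240 = 0.4640

0.4640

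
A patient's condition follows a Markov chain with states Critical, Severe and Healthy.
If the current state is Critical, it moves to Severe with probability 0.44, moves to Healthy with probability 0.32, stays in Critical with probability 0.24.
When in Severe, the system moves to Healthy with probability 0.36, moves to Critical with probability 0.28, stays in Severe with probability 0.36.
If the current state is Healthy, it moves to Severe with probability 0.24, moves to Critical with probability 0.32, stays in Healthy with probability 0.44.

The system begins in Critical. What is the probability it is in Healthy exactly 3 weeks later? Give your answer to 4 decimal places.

Propagate the distribution vector 3 weeks from Critical.
After 0 weeks: (1.0000, 0.0000, 0.0000)
After 1 week: (0.2400, 0.4400, 0.3200)
After 2 weeks: (0.2832, 0.3408, 0.3760)
After 3 weeks: (0.2837, 0.3375, 0.3788)
P(in Healthy after 3 weeks) = 0.3788

0.3788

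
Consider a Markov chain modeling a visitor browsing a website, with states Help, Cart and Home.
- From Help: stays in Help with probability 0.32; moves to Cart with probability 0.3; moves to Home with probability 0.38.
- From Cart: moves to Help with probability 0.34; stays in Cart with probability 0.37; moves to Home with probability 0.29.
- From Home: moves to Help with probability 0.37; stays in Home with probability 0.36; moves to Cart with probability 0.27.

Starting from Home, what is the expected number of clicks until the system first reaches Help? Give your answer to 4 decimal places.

Let t(s) be the expected number of clicks to first reach Help from state s, with t(Help) = 0. Conditioning on the first click:
t(Cart) = 1 + 0.37·t(Cart) + 0.29·t(Home)
t(Home) = 1 + 0.27·t(Cart) + 0.36·t(Home)
Solving: t(Cart) = 2.8624, t(Home) = 2.7701.
Expected clicks from Home to Help: 2.7701.

2.7701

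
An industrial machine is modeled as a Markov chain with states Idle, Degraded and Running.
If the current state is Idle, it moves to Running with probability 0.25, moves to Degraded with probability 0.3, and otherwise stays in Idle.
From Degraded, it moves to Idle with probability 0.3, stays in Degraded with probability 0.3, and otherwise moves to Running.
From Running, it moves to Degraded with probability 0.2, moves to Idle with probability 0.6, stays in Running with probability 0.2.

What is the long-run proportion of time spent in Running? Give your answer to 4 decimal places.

0.2770

Let the stationary distribution be π with π = πP and π_1 + π_2 + π_3 = 1.
π_1 = 0.45·π_1 + 0.3·π_2 + 0.6·π_3
π_2 = 0.3·π_1 + 0.3·π_2 + 0.2·π_3
Solving with the normalization constraint gives π = (0.4507, 0.2723, 0.2770).
So the stationary probability of Running is 0.2770.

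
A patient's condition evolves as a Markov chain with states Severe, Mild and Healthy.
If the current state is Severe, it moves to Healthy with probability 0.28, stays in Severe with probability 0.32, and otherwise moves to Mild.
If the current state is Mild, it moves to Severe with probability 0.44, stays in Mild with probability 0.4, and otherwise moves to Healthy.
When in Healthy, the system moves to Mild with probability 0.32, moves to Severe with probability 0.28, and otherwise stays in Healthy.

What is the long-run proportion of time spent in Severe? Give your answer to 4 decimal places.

Let the stationary distribution be π with π = πP and π_1 + π_2 + π_3 = 1.
π_1 = 0.32·π_1 + 0.44·π_2 + 0.28·π_3
π_2 = 0.4·π_1 + 0.4·π_2 + 0.32·π_3
Solving with the normalization constraint gives π = (0.3548, 0.3787, 0.2665).
So the stationary probability of Severe is 0.3548.

0.3548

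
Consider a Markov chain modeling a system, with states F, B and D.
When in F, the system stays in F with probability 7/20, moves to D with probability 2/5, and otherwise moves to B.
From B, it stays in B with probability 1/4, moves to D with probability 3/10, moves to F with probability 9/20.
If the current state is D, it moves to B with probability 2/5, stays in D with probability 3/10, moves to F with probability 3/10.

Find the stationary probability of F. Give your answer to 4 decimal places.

0.3632

Let the stationary distribution be π with π = πP and π_1 + π_2 + π_3 = 1.
π_1 = 0.35·π_1 + 0.45·π_2 + 0.3·π_3
π_2 = 0.25·π_1 + 0.25·π_2 + 0.4·π_3
Solving with the normalization constraint gives π = (0.3632, 0.3004, 0.3363).
So the stationary probability of F is 0.3632.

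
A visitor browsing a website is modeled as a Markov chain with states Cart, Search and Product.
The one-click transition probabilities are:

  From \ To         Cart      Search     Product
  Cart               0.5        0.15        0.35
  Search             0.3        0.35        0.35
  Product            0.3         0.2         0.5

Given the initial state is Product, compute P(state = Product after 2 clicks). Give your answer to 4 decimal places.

Sum over the intermediate state after 1 click:
P = P(Product→Cart)·P(Cart→Product) + P(Product→Search)·P(Search→Product) + P(Product→Product)·P(Product→Product)
  = 0.3×0.35 + 0.2×0.35 + 0.5×0.5
  = 0.1050 + 0.0700 + 0.2500 = 0.4250

0.4250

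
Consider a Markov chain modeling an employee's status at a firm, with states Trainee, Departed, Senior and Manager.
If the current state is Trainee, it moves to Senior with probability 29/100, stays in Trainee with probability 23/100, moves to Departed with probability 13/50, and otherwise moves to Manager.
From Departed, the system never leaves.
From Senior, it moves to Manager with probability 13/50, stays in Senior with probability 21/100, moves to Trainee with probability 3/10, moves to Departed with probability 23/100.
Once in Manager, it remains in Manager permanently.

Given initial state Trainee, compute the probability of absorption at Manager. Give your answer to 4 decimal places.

Let h(s) be the probability of absorption at Manager starting from transient state s. Then h(Manager) = 1 and h(Departed) = 0. By first-step analysis:
h(Trainee) = 0.23·h(Trainee) + 0.26·0 + 0.29·h(Senior) + 0.22·1
h(Senior) = 0.3·h(Trainee) + 0.23·0 + 0.21·h(Senior) + 0.26·1
Solving: h(Trainee) = 0.4780, h(Senior) = 0.5106.
Starting from Trainee, the probability is 0.4780.

0.4780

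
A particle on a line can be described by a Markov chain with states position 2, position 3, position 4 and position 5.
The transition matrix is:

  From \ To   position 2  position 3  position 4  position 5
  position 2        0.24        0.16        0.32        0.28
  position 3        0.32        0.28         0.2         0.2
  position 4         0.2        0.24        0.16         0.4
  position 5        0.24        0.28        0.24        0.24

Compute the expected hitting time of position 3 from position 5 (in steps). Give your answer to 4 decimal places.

4.1190

Let t(s) be the expected number of steps to first reach position 3 from state s, with t(position 3) = 0. Conditioning on the first step:
t(position 2) = 1 + 0.24·t(position 2) + 0.32·t(position 4) + 0.28·t(position 5)
t(position 4) = 1 + 0.2·t(position 2) + 0.16·t(position 4) + 0.4·t(position 5)
t(position 5) = 1 + 0.24·t(position 2) + 0.24·t(position 4) + 0.24·t(position 5)
Solving: t(position 2) = 4.6240, t(position 4) = 4.2529, t(position 5) = 4.1190.
Expected steps from position 5 to position 3: 4.1190.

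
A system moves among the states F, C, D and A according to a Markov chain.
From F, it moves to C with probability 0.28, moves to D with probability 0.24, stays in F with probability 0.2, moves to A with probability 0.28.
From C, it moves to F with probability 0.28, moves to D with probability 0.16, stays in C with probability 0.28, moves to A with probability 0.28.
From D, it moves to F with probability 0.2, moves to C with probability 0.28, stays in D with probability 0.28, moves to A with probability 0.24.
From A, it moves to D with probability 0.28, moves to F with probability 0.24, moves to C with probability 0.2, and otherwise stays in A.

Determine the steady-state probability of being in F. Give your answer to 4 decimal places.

Let the stationary distribution be π with π = πP and π_1 + π_2 + π_3 + π_4 = 1.
π_1 = 0.2·π_1 + 0.28·π_2 + 0.2·π_3 + 0.24·π_4
π_2 = 0.28·π_1 + 0.28·π_2 + 0.28·π_3 + 0.2·π_4
π_3 = 0.24·π_1 + 0.16·π_2 + 0.28·π_3 + 0.28·π_4
Solving with the normalization constraint gives π = (0.2315, 0.2584, 0.2397, 0.2704).
So the stationary probability of F is 0.2315.

0.2315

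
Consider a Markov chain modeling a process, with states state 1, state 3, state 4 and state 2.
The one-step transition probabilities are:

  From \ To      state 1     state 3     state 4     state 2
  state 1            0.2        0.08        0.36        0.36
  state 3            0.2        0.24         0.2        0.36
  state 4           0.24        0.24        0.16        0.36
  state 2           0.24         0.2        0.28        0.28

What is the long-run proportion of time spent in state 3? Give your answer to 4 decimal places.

0.1909

Let the stationary distribution be π with π = πP and π_1 + π_2 + π_3 + π_4 = 1.
π_1 = 0.2·π_1 + 0.2·π_2 + 0.24·π_3 + 0.24·π_4
π_2 = 0.08·π_1 + 0.24·π_2 + 0.24·π_3 + 0.2·π_4
π_3 = 0.36·π_1 + 0.2·π_2 + 0.16·π_3 + 0.28·π_4
Solving with the normalization constraint gives π = (0.2234, 0.1909, 0.2523, 0.3333).
So the stationary probability of state 3 is 0.1909.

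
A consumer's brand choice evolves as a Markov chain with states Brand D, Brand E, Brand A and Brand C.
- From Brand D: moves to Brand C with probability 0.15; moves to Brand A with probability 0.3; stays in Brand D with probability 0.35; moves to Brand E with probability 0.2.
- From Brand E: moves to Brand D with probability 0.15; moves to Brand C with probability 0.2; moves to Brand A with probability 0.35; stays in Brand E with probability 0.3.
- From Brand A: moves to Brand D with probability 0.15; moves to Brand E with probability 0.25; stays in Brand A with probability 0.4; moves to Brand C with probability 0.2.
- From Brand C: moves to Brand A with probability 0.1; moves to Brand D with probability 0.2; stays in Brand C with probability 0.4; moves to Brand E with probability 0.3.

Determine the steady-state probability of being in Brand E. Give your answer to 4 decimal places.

0.2650

Let the stationary distribution be π with π = πP and π_1 + π_2 + π_3 + π_4 = 1.
π_1 = 0.35·π_1 + 0.15·π_2 + 0.15·π_3 + 0.2·π_4
π_2 = 0.2·π_1 + 0.3·π_2 + 0.25·π_3 + 0.3·π_4
π_3 = 0.3·π_1 + 0.35·π_2 + 0.4·π_3 + 0.1·π_4
Solving with the normalization constraint gives π = (0.2023, 0.2650, 0.2953, 0.2374).
So the stationary probability of Brand E is 0.2650.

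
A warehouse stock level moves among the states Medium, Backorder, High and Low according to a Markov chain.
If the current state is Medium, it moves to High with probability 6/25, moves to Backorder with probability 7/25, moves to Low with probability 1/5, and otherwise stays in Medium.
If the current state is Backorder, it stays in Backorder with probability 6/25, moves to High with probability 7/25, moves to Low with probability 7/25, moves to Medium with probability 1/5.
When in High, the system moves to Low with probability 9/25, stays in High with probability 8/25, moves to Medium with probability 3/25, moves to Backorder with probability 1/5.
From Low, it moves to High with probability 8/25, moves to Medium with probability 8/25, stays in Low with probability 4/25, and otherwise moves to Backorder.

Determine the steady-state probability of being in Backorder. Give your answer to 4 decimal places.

Let the stationary distribution be π with π = πP and π_1 + π_2 + π_3 + π_4 = 1.
π_1 = 0.28·π_1 + 0.2·π_2 + 0.12·π_3 + 0.32·π_4
π_2 = 0.28·π_1 + 0.24·π_2 + 0.2·π_3 + 0.2·π_4
π_3 = 0.24·π_1 + 0.28·π_2 + 0.32·π_3 + 0.32·π_4
Solving with the normalization constraint gives π = (0.2252, 0.2271, 0.2929, 0.2548).
So the stationary probability of Backorder is 0.2271.

0.2271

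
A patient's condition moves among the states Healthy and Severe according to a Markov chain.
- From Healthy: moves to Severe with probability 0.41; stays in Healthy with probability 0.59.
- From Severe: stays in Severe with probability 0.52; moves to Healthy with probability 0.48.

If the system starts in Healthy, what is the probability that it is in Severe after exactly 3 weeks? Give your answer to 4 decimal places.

0.4601

Propagate the distribution vector 3 weeks from Healthy.
After 0 weeks: (1.0000, 0.0000)
After 1 week: (0.5900, 0.4100)
After 2 weeks: (0.5449, 0.4551)
After 3 weeks: (0.5399, 0.4601)
P(in Severe after 3 weeks) = 0.4601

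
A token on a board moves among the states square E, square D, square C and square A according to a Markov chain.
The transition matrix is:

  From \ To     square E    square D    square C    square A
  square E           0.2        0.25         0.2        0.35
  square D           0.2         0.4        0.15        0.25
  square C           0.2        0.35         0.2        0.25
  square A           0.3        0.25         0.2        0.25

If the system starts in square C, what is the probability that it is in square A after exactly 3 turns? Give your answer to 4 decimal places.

Propagate the distribution vector 3 turns from square C.
After 0 turns: (0.0000, 0.0000, 1.0000, 0.0000)
After 1 turn: (0.2000, 0.3500, 0.2000, 0.2500)
After 2 turns: (0.2250, 0.3225, 0.1825, 0.2700)
After 3 turns: (0.2270, 0.3166, 0.1839, 0.2725)
P(in square A after 3 turns) = 0.2725

0.2725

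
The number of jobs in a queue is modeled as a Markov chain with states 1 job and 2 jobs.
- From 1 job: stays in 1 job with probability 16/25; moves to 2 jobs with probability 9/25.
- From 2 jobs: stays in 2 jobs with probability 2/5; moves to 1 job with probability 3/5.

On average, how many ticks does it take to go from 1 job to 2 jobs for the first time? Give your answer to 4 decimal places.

Let t(s) be the expected number of ticks to first reach 2 jobs from state s, with t(2 jobs) = 0. Conditioning on the first tick:
t(1 job) = 1 + 0.64·t(1 job)
Solving: t(1 job) = 2.7778.
Expected ticks from 1 job to 2 jobs: 2.7778.

2.7778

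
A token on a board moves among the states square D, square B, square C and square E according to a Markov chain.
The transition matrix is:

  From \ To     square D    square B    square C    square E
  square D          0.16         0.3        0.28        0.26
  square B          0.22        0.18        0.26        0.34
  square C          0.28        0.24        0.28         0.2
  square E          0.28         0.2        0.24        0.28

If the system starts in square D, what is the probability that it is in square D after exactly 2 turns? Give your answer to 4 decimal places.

Propagate the distribution vector 2 turns from square D.
After 0 turns: (1.0000, 0.0000, 0.0000, 0.0000)
After 1 turn: (0.1600, 0.3000, 0.2800, 0.2600)
After 2 turns: (0.2428, 0.2212, 0.2636, 0.2724)
P(in square D after 2 turns) = 0.2428

0.2428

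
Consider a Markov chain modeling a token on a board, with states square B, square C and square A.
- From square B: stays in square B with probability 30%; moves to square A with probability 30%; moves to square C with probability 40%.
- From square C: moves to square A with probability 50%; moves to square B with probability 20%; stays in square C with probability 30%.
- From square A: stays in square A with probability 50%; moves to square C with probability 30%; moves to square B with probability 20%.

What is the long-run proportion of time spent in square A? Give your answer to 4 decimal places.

0.4556

Let the stationary distribution be π with π = πP and π_1 + π_2 + π_3 = 1.
π_1 = 0.3·π_1 + 0.2·π_2 + 0.2·π_3
π_2 = 0.4·π_1 + 0.3·π_2 + 0.3·π_3
Solving with the normalization constraint gives π = (0.2222, 0.3222, 0.4556).
So the stationary probability of square A is 0.4556.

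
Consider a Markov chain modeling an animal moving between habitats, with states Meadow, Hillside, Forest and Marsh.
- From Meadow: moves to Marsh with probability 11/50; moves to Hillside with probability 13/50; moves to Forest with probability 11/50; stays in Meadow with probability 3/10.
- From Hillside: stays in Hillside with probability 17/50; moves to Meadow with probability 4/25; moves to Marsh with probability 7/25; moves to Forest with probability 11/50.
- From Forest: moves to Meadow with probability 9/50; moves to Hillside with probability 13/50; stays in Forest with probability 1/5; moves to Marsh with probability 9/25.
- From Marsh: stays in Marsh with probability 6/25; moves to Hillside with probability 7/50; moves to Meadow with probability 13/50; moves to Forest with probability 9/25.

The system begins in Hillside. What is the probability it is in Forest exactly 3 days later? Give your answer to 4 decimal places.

Propagate the distribution vector 3 days from Hillside.
After 0 days: (0.0000, 1.0000, 0.0000, 0.0000)
After 1 day: (0.1600, 0.3400, 0.2200, 0.2800)
After 2 days: (0.2148, 0.2536, 0.2548, 0.2768)
After 3 days: (0.2228, 0.2471, 0.2537, 0.2764)
P(in Forest after 3 days) = 0.2537

0.2537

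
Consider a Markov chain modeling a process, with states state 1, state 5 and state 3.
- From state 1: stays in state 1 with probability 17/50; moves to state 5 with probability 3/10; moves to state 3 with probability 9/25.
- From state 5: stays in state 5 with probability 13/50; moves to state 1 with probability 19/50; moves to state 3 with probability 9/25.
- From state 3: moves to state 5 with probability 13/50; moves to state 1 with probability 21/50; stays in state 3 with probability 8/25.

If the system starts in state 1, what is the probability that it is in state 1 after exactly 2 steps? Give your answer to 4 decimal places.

Sum over the intermediate state after 1 step:
P = P(state 1→state 1)·P(state 1→state 1) + P(state 1→state 5)·P(state 5→state 1) + P(state 1→state 3)·P(state 3→state 1)
  = 0.34×0.34 + 0.3×0.38 + 0.36×0.42
  = 0.1156 + 0.1140 + 0.1512 = 0.3808

0.3808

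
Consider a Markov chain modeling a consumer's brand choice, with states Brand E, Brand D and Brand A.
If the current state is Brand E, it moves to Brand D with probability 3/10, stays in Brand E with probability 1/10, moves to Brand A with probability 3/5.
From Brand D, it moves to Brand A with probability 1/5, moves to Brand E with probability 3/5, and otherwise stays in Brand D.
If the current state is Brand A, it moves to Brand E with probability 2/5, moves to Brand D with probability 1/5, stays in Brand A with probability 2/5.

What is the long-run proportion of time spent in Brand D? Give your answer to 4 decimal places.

0.2344

Let the stationary distribution be π with π = πP and π_1 + π_2 + π_3 = 1.
π_1 = 0.1·π_1 + 0.6·π_2 + 0.4·π_3
π_2 = 0.3·π_1 + 0.2·π_2 + 0.2·π_3
Solving with the normalization constraint gives π = (0.3438, 0.2344, 0.4219).
So the stationary probability of Brand D is 0.2344.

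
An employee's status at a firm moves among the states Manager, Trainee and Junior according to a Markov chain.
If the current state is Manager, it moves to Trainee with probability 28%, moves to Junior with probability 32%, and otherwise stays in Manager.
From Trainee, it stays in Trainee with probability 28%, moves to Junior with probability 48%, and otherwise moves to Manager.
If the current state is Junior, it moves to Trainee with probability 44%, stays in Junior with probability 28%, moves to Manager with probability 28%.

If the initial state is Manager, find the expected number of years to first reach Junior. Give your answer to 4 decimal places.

2.7412

Let t(s) be the expected number of years to first reach Junior from state s, with t(Junior) = 0. Conditioning on the first year:
t(Manager) = 1 + 0.4·t(Manager) + 0.28·t(Trainee)
t(Trainee) = 1 + 0.24·t(Manager) + 0.28·t(Trainee)
Solving: t(Manager) = 2.7412, t(Trainee) = 2.3026.
Expected years from Manager to Junior: 2.7412.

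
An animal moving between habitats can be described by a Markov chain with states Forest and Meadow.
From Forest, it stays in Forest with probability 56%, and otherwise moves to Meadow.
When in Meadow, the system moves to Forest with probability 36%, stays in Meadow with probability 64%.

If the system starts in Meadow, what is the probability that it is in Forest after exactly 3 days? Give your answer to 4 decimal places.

0.4464

Propagate the distribution vector 3 days from Meadow.
After 0 days: (0.0000, 1.0000)
After 1 day: (0.3600, 0.6400)
After 2 days: (0.4320, 0.5680)
After 3 days: (0.4464, 0.5536)
P(in Forest after 3 days) = 0.4464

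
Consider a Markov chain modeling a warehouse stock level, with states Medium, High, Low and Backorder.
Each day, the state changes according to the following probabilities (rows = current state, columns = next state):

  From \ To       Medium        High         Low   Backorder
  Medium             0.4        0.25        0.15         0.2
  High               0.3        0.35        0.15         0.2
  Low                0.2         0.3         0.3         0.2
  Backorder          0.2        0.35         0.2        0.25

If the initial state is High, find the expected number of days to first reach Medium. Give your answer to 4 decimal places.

3.8452

Let t(s) be the expected number of days to first reach Medium from state s, with t(Medium) = 0. Conditioning on the first day:
t(High) = 1 + 0.35·t(High) + 0.15·t(Low) + 0.2·t(Backorder)
t(Low) = 1 + 0.3·t(High) + 0.3·t(Low) + 0.2·t(Backorder)
t(Backorder) = 1 + 0.35·t(High) + 0.2·t(Low) + 0.25·t(Backorder)
Solving: t(High) = 3.8452, t(Low) = 4.2976, t(Backorder) = 4.2738.
Expected days from High to Medium: 3.8452.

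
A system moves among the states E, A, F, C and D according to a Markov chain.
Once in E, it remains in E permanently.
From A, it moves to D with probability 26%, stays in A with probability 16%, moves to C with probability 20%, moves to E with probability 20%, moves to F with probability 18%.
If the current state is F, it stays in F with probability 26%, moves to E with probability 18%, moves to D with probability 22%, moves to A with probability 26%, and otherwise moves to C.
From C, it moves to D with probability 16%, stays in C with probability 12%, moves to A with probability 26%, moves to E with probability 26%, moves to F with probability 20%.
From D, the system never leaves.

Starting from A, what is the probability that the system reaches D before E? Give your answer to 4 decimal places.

Let h(s) be the probability of absorption at D starting from transient state s. Then h(D) = 1 and h(E) = 0. By first-step analysis:
h(A) = 0.2·0 + 0.16·h(A) + 0.18·h(F) + 0.2·h(C) + 0.26·1
h(F) = 0.18·0 + 0.26·h(A) + 0.26·h(F) + 0.08·h(C) + 0.22·1
h(C) = 0.26·0 + 0.26·h(A) + 0.2·h(F) + 0.12·h(C) + 0.16·1
Solving: h(A) = 0.5339, h(F) = 0.5347, h(C) = 0.4611.
Starting from A, the probability is 0.5339.

0.5339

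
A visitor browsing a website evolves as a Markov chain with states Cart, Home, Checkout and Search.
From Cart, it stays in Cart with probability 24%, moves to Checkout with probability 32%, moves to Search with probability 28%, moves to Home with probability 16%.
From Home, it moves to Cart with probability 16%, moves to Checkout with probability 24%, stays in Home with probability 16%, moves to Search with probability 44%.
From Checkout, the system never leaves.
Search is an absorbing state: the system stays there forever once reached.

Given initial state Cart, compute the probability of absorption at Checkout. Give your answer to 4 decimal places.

Let h(s) be the probability of absorption at Checkout starting from transient state s. Then h(Checkout) = 1 and h(Search) = 0. By first-step analysis:
h(Cart) = 0.24·h(Cart) + 0.16·h(Home) + 0.32·1 + 0.28·0
h(Home) = 0.16·h(Cart) + 0.16·h(Home) + 0.24·1 + 0.44·0
Solving: h(Cart) = 0.5013, h(Home) = 0.3812.
Starting from Cart, the probability is 0.5013.

0.5013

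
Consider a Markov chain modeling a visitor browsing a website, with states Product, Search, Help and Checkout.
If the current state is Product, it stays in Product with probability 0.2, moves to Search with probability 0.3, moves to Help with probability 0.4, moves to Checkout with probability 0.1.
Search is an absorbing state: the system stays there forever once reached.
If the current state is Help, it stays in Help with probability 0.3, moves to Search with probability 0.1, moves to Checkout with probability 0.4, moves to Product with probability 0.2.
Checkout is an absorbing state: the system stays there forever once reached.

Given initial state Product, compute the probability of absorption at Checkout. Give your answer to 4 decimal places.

0.4792

Let h(s) be the probability of absorption at Checkout starting from transient state s. Then h(Checkout) = 1 and h(Search) = 0. By first-step analysis:
h(Product) = 0.2·h(Product) + 0.3·0 + 0.4·h(Help) + 0.1·1
h(Help) = 0.2·h(Product) + 0.1·0 + 0.3·h(Help) + 0.4·1
Solving: h(Product) = 0.4792, h(Help) = 0.7083.
Starting from Product, the probability is 0.4792.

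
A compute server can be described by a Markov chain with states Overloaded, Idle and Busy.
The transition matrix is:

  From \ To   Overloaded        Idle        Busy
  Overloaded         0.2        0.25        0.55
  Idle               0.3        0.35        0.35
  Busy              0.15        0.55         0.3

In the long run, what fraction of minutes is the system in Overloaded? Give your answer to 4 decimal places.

0.2215

Let the stationary distribution be π with π = πP and π_1 + π_2 + π_3 = 1.
π_1 = 0.2·π_1 + 0.3·π_2 + 0.15·π_3
π_2 = 0.25·π_1 + 0.35·π_2 + 0.55·π_3
Solving with the normalization constraint gives π = (0.2215, 0.4030, 0.3755).
So the stationary probability of Overloaded is 0.2215.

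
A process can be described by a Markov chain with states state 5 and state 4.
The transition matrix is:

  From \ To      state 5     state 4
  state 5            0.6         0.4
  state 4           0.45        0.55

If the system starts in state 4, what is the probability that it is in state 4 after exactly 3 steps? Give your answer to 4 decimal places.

0.4724

Propagate the distribution vector 3 steps from state 4.
After 0 steps: (0.0000, 1.0000)
After 1 step: (0.4500, 0.5500)
After 2 steps: (0.5175, 0.4825)
After 3 steps: (0.5276, 0.4724)
P(in state 4 after 3 steps) = 0.4724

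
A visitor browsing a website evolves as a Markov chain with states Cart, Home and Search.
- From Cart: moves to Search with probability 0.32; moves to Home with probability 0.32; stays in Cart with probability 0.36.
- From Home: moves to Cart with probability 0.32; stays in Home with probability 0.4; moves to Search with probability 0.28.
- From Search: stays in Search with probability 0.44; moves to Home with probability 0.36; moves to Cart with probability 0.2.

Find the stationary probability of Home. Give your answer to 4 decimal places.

Let the stationary distribution be π with π = πP and π_1 + π_2 + π_3 = 1.
π_1 = 0.36·π_1 + 0.32·π_2 + 0.2·π_3
π_2 = 0.32·π_1 + 0.4·π_2 + 0.36·π_3
Solving with the normalization constraint gives π = (0.2899, 0.3629, 0.3471).
So the stationary probability of Home is 0.3629.

0.3629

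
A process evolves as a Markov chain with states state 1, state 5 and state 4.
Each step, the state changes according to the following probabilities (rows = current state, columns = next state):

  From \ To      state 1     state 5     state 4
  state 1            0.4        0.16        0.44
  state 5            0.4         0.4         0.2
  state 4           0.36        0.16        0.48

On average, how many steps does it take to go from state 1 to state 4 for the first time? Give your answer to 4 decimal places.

2.5676

Let t(s) be the expected number of steps to first reach state 4 from state s, with t(state 4) = 0. Conditioning on the first step:
t(state 1) = 1 + 0.4·t(state 1) + 0.16·t(state 5)
t(state 5) = 1 + 0.4·t(state 1) + 0.4·t(state 5)
Solving: t(state 1) = 2.5676, t(state 5) = 3.3784.
Expected steps from state 1 to state 4: 2.5676.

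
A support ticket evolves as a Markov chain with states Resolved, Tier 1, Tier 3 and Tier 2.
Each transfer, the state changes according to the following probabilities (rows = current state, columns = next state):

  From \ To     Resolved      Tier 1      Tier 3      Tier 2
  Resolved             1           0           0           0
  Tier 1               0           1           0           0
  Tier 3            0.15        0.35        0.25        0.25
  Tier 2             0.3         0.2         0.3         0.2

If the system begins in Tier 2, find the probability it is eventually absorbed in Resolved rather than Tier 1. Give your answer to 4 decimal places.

0.5143

Let h(s) be the probability of absorption at Resolved starting from transient state s. Then h(Resolved) = 1 and h(Tier 1) = 0. By first-step analysis:
h(Tier 3) = 0.15·1 + 0.35·0 + 0.25·h(Tier 3) + 0.25·h(Tier 2)
h(Tier 2) = 0.3·1 + 0.2·0 + 0.3·h(Tier 3) + 0.2·h(Tier 2)
Solving: h(Tier 3) = 0.3714, h(Tier 2) = 0.5143.
Starting from Tier 2, the probability is 0.5143.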